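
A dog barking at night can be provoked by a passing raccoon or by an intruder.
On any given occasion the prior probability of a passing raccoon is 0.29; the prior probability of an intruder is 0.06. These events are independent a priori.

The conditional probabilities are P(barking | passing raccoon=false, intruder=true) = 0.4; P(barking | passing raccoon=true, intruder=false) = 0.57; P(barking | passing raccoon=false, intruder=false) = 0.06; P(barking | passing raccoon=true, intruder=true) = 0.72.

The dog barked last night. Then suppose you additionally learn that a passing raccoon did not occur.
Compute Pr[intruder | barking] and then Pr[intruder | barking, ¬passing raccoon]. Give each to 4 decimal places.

Pr[intruder | barking] ≈ 0.1314; Pr[intruder | barking, ¬passing raccoon] ≈ 0.2985

Numerator (weight on configurations with intruder): 0.017040 + 0.012528 = 0.029568
The normalizing constant is 0.06*0.71*0.94 + 0.4*0.71*0.06 + 0.57*0.29*0.94 + 0.72*0.29*0.06 = 0.224994
Posterior = 0.029568 / 0.224994 ≈ 0.1314

With the extra evidence:
P(barking | ¬passing raccoon) = 0.06*0.94 + 0.4*0.06 = 0.056400 + 0.024000 = 0.080400
The intruder-present share is 0.4*0.06 = 0.024000.
Hence the posterior is 0.024000/0.080400 ≈ 0.2985.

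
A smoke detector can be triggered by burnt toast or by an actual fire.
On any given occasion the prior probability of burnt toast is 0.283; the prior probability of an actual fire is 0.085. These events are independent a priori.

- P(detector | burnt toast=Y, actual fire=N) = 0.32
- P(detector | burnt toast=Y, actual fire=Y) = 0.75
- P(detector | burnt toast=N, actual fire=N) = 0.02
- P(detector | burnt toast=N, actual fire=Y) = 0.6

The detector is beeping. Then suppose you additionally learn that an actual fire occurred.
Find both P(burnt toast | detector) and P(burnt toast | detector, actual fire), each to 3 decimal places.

P(burnt toast | detector) ≈ 0.670; P(burnt toast | detector, actual fire) ≈ 0.330

P(detector) = 0.02×0.717×0.915 + 0.6×0.717×0.085 + 0.32×0.283×0.915 + 0.75×0.283×0.085 = 0.013121 + 0.036567 + 0.082862 + 0.018041 = 0.150591
Of this, 0.100903 comes from 0.082862 + 0.018041 (the burnt toast=true cases).
Hence the posterior is 0.100903/0.150591 ≈ 0.670.

Now also conditioning on actual fire=true:
Enumerate both values of burnt toast and weight by the priors:
  P(detector | actual fire) = 0.6×0.717 + 0.75×0.283
        = 0.430200 + 0.212250 = 0.642450
The terms with burnt toast present sum to 0.212250, so
  P(burnt toast | detector, actual fire) = 0.212250 / 0.642450 ≈ 0.330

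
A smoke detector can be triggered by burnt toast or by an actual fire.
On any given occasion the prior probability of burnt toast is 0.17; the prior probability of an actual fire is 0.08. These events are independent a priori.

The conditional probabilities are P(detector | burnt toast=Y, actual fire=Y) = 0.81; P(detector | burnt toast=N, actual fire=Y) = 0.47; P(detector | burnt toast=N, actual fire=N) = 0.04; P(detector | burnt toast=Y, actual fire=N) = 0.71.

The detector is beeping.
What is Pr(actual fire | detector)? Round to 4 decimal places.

Sum P(detector|·) weighted by the priors over the 4 (burnt toast, actual fire) configurations:
  P(detector) = 0.04×0.83×0.92 + 0.47×0.83×0.08 + 0.71×0.17×0.92 + 0.81×0.17×0.08
        = 0.030544 + 0.031208 + 0.111044 + 0.011016 = 0.183812
Configurations with actual fire contribute 0.042224, so
  P(actual fire | detector) = 0.042224 / 0.183812 ≈ 0.2297

Pr(actual fire | detector) ≈ 0.2297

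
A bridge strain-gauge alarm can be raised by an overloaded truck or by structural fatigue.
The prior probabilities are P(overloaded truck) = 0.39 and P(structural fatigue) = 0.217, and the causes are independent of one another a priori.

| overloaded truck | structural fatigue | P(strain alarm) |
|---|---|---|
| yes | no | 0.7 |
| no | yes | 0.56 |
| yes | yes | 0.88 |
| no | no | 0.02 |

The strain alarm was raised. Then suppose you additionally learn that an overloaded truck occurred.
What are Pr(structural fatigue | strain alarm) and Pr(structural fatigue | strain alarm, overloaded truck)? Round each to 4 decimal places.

Numerator (weight on configurations with structural fatigue): 0.074127 + 0.074474 = 0.148601
Denominator P(strain alarm): 0.02·0.61·0.783 + 0.56·0.61·0.217 + 0.7·0.39·0.783 + 0.88·0.39·0.217 = 0.371913
Posterior = 0.148601 / 0.371913 ≈ 0.3996

With the extra evidence:
Numerator (weight on configurations with structural fatigue): 0.88·0.217 = 0.190960
Denominator P(strain alarm | overloaded truck): 0.7·0.783 + 0.88·0.217 = 0.739060
P(structural fatigue | strain alarm, overloaded truck) = 0.190960/0.739060 ≈ 0.2584
This is intercausal reasoning (explaining away): once overloaded truck accounts for the strain alarm, structural fatigue becomes less likely.

Pr(structural fatigue | strain alarm) ≈ 0.3996; Pr(structural fatigue | strain alarm, overloaded truck) ≈ 0.2584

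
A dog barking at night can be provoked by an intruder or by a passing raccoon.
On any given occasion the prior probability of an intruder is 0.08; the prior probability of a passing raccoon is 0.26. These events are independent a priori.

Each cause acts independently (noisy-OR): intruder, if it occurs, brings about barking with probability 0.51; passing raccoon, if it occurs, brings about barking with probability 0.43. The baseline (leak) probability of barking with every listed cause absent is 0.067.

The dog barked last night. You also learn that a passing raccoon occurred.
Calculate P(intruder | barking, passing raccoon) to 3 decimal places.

Under noisy-OR, P(barking | causes) = 1 − (1−0.067)·∏(1−qᵢ) over the active causes.
P(barking | passing raccoon) = 0.46819*0.92 + 0.739413*0.08 = 0.430735 + 0.059153 = 0.489888
Of this, 0.059153 comes from 0.739413*0.08 (the intruder=true cases).
Hence the posterior is 0.059153/0.489888 ≈ 0.121.

P(intruder | barking, passing raccoon) ≈ 0.121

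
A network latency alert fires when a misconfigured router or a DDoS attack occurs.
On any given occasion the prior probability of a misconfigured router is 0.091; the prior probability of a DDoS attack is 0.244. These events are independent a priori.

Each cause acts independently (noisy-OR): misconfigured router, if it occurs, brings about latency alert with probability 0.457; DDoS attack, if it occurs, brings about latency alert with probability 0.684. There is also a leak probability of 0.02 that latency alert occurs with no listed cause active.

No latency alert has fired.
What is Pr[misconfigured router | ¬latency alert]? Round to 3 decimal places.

Pr[misconfigured router | ¬latency alert] ≈ 0.052

Under noisy-OR, P(latency alert | causes) = 1 − (1−0.02)·∏(1−qᵢ) over the active causes.
P(¬latency alert) = 0.98×0.909×0.756 + 0.30968×0.909×0.244 + 0.53214×0.091×0.756 + 0.168156×0.091×0.244 = 0.673460 + 0.068686 + 0.036609 + 0.003734 = 0.782489
Of this, 0.040343 comes from 0.036609 + 0.003734 (the misconfigured router=true cases).
Hence the posterior is 0.040343/0.782489 ≈ 0.052.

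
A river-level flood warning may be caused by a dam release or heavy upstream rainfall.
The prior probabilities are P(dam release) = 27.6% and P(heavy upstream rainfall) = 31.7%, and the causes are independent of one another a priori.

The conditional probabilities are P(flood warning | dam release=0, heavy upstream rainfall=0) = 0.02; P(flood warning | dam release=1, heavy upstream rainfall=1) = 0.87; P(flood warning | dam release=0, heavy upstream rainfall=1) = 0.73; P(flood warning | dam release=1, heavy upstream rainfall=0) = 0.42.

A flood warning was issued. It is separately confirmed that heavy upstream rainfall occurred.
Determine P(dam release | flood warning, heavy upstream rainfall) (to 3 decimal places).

P(dam release | flood warning, heavy upstream rainfall) ≈ 0.312

P(flood warning | heavy upstream rainfall) = 0.73·0.724 + 0.87·0.276 = 0.528520 + 0.240120 = 0.768640
Of this, 0.240120 comes from 0.87·0.276 (the dam release=true cases).
P(dam release | flood warning, heavy upstream rainfall) = 0.240120 / 0.768640 ≈ 0.312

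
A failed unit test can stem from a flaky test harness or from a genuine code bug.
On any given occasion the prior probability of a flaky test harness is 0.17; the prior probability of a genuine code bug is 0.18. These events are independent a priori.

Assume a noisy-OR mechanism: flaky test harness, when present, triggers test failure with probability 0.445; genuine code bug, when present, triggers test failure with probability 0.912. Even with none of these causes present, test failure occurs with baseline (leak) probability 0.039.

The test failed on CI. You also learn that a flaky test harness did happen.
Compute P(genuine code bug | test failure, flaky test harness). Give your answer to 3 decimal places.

P(genuine code bug | test failure, flaky test harness) ≈ 0.310

Under noisy-OR, P(test failure | causes) = 1 − (1−0.039)·∏(1−qᵢ) over the active causes.
Numerator (weight on configurations with genuine code bug): 0.953065*0.18 = 0.171552
Denominator P(test failure | flaky test harness): 0.466645*0.82 + 0.953065*0.18 = 0.554201
Posterior = 0.171552 / 0.554201 ≈ 0.310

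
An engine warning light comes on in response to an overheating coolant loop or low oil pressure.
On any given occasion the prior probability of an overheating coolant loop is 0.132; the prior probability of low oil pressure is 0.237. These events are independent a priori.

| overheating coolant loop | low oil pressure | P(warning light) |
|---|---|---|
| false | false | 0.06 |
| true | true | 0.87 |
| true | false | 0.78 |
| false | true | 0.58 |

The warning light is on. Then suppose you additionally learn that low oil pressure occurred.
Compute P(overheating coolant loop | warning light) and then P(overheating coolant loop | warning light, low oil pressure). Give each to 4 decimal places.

Sum P(warning light|·) weighted by the priors over the 4 (overheating coolant loop, low oil pressure) configurations:
  P(warning light) = 0.06×0.868×0.763 + 0.58×0.868×0.237 + 0.78×0.132×0.763 + 0.87×0.132×0.237
        = 0.039737 + 0.119315 + 0.078558 + 0.027217 = 0.264827
The terms with overheating coolant loop present sum to 0.105775, so
  P(overheating coolant loop | warning light) = 0.105775 / 0.264827 ≈ 0.3994

With the extra evidence:
For the numerator, keep only overheating coolant loop=true terms: 0.87*0.132 = 0.114840
The normalizing constant is 0.58*0.868 + 0.87*0.132 = 0.618280
Posterior = 0.114840 / 0.618280 ≈ 0.1857
This is intercausal reasoning (explaining away): once low oil pressure accounts for the warning light, overheating coolant loop becomes less likely.

P(overheating coolant loop | warning light) ≈ 0.3994; P(overheating coolant loop | warning light, low oil pressure) ≈ 0.1857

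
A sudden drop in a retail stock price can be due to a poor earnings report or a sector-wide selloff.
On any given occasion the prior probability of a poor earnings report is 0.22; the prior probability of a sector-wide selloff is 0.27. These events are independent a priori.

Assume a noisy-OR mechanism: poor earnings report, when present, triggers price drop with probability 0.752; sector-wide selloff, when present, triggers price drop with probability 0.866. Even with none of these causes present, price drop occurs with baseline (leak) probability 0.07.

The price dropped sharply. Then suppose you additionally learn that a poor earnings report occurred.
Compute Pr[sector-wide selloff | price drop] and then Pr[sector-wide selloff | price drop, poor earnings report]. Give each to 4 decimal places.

Under noisy-OR, P(price drop | causes) = 1 − (1−0.07)·∏(1−qᵢ) over the active causes.
Enumerate the 4 (poor earnings report, sector-wide selloff) configurations and weight by the priors:
  P(price drop) = 0.07×0.78×0.73 + 0.87538×0.78×0.27 + 0.76936×0.22×0.73 + 0.969094×0.22×0.27
        = 0.039858 + 0.184355 + 0.123559 + 0.057564 = 0.405336
Keeping only the sector-wide selloff-present terms gives 0.241919, so
  P(sector-wide selloff | price drop) = 0.241919 / 0.405336 ≈ 0.5968

Now condition on the additional information:
Sum P(price drop|·) weighted by the priors over both values of sector-wide selloff:
  P(price drop | poor earnings report) = 0.76936*0.73 + 0.969094*0.27
        = 0.561633 + 0.261655 = 0.823288
Keeping only the sector-wide selloff-present terms gives 0.261655, so
  P(sector-wide selloff | price drop, poor earnings report) = 0.261655 / 0.823288 ≈ 0.3178
This is intercausal reasoning (explaining away): once poor earnings report accounts for the price drop, sector-wide selloff becomes less likely.

Pr[sector-wide selloff | price drop] ≈ 0.5968; Pr[sector-wide selloff | price drop, poor earnings report] ≈ 0.3178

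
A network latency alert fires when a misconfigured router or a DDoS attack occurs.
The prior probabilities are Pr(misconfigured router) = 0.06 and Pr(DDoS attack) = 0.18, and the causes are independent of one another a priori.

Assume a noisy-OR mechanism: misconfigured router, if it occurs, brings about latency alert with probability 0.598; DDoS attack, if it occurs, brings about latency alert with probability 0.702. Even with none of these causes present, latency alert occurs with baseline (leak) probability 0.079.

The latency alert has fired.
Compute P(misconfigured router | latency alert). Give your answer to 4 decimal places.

Under noisy-OR, P(latency alert | causes) = 1 − (1−0.079)·∏(1−qᵢ) over the active causes.
Weight on misconfigured router=true, given the evidence: 0.030984 + 0.009608 = 0.040592
Denominator P(latency alert): 0.079·0.94·0.82 + 0.725542·0.94·0.18 + 0.629758·0.06·0.82 + 0.889668·0.06·0.18 = 0.224247
Posterior = 0.040592 / 0.224247 ≈ 0.1810

P(misconfigured router | latency alert) ≈ 0.1810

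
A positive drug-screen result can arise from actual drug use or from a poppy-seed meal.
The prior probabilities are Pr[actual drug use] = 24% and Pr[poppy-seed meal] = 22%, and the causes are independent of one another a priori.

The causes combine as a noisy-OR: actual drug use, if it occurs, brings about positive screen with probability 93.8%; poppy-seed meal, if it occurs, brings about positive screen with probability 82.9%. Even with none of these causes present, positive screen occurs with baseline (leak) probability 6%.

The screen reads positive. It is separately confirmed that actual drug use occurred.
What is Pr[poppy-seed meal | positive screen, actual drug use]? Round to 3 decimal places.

Pr[poppy-seed meal | positive screen, actual drug use] ≈ 0.229

Under noisy-OR, P(positive screen | causes) = 1 − (1−0.06)·∏(1−qᵢ) over the active causes.
Sum P(positive screen|·) weighted by the priors over both values of poppy-seed meal:
  P(positive screen | actual drug use) = 0.94172*0.78 + 0.990034*0.22
        = 0.734542 + 0.217807 = 0.952349
Configurations with poppy-seed meal contribute 0.217807, so
  P(poppy-seed meal | positive screen, actual drug use) = 0.217807 / 0.952349 ≈ 0.229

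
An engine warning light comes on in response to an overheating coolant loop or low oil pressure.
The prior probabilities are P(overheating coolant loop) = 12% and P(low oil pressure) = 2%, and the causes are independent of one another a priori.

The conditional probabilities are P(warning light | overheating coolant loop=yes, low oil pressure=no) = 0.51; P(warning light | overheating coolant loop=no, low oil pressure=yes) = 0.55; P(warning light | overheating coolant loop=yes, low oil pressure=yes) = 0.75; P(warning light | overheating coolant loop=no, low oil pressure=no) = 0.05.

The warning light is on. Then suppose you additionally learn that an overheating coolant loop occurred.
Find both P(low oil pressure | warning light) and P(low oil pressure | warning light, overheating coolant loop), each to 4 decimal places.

By total probability over the 4 (overheating coolant loop, low oil pressure) configurations:
  P(warning light) = 0.05×0.88×0.98 + 0.55×0.88×0.02 + 0.51×0.12×0.98 + 0.75×0.12×0.02
        = 0.043120 + 0.009680 + 0.059976 + 0.001800 = 0.114576
Keeping only the low oil pressure-present terms gives 0.011480, so
  P(low oil pressure | warning light) = 0.011480 / 0.114576 ≈ 0.1002

Now also conditioning on overheating coolant loop=true:
Weight on low oil pressure=true, given the evidence: 0.75*0.02 = 0.015000
Denominator P(warning light | overheating coolant loop): 0.51*0.98 + 0.75*0.02 = 0.514800
P(low oil pressure | warning light, overheating coolant loop) = 0.015000/0.514800 ≈ 0.0291
This is intercausal reasoning (explaining away): once overheating coolant loop accounts for the warning light, low oil pressure becomes less likely.

P(low oil pressure | warning light) ≈ 0.1002; P(low oil pressure | warning light, overheating coolant loop) ≈ 0.0291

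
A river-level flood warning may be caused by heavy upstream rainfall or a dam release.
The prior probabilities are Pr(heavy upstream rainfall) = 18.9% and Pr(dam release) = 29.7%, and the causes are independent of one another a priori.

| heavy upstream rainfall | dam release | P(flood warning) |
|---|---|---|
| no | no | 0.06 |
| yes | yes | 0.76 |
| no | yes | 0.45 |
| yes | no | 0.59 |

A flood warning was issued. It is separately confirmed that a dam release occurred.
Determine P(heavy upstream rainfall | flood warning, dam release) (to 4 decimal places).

P(heavy upstream rainfall | flood warning, dam release) ≈ 0.2824

Enumerate both values of heavy upstream rainfall and weight by the priors:
  P(flood warning | dam release) = 0.45*0.811 + 0.76*0.189
        = 0.364950 + 0.143640 = 0.508590
Configurations with heavy upstream rainfall contribute 0.143640, so
  P(heavy upstream rainfall | flood warning, dam release) = 0.143640 / 0.508590 ≈ 0.2824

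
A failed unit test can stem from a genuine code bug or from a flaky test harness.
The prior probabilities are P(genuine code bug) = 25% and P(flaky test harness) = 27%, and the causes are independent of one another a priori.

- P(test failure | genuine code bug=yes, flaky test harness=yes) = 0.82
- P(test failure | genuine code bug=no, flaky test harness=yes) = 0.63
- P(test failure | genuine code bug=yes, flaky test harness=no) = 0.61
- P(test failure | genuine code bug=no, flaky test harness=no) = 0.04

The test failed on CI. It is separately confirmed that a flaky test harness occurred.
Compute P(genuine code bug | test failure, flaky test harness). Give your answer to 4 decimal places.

By total probability over both values of genuine code bug:
  P(test failure | flaky test harness) = 0.63·0.75 + 0.82·0.25
        = 0.472500 + 0.205000 = 0.677500
Keeping only the genuine code bug-present terms gives 0.205000, so
  P(genuine code bug | test failure, flaky test harness) = 0.205000 / 0.677500 ≈ 0.3026

P(genuine code bug | test failure, flaky test harness) ≈ 0.3026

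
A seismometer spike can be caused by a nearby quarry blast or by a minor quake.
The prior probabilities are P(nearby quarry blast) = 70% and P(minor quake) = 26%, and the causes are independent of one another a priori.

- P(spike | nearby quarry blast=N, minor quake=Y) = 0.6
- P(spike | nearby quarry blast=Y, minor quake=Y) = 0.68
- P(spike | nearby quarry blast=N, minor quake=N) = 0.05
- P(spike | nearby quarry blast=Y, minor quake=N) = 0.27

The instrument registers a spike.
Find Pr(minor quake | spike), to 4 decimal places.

Pr(minor quake | spike) ≈ 0.5305

For the numerator, keep only minor quake=true terms: 0.046800 + 0.123760 = 0.170560
Normalizer over all consistent configurations: 0.05*0.3*0.74 + 0.6*0.3*0.26 + 0.27*0.7*0.74 + 0.68*0.7*0.26 = 0.321520
Posterior = 0.170560 / 0.321520 ≈ 0.5305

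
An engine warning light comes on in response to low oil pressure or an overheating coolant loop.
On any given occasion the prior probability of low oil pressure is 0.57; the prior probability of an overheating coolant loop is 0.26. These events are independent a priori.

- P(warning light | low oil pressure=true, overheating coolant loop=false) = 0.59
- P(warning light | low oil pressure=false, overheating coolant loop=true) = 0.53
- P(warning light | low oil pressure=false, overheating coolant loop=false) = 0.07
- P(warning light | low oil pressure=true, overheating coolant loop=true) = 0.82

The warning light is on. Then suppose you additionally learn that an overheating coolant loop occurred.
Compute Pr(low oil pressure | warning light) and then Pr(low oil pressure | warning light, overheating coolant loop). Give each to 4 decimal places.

Pr(low oil pressure | warning light) ≈ 0.8196; Pr(low oil pressure | warning light, overheating coolant loop) ≈ 0.6722

Sum P(warning light|·) weighted by the priors over the 4 (low oil pressure, overheating coolant loop) configurations:
  P(warning light) = 0.07×0.43×0.74 + 0.53×0.43×0.26 + 0.59×0.57×0.74 + 0.82×0.57×0.26
        = 0.022274 + 0.059254 + 0.248862 + 0.121524 = 0.451914
The terms with low oil pressure present sum to 0.370386, so
  P(low oil pressure | warning light) = 0.370386 / 0.451914 ≈ 0.8196

With the extra evidence:
Sum P(warning light|·) weighted by the priors over both values of low oil pressure:
  P(warning light | overheating coolant loop) = 0.53*0.43 + 0.82*0.57
        = 0.227900 + 0.467400 = 0.695300
Configurations with low oil pressure contribute 0.467400, so
  P(low oil pressure | warning light, overheating coolant loop) = 0.467400 / 0.695300 ≈ 0.6722
This is intercausal reasoning (explaining away): once overheating coolant loop accounts for the warning light, low oil pressure becomes less likely.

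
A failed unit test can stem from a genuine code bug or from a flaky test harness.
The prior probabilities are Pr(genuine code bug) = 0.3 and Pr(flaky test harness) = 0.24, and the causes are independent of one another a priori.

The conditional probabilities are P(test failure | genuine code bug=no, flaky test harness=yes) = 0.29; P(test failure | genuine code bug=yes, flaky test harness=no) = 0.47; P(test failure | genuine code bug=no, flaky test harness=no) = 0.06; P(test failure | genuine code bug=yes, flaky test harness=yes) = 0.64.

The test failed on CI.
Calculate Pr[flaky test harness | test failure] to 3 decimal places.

Pr[flaky test harness | test failure] ≈ 0.405

Enumerate the 4 (genuine code bug, flaky test harness) configurations and weight by the priors:
  P(test failure) = 0.06×0.7×0.76 + 0.29×0.7×0.24 + 0.47×0.3×0.76 + 0.64×0.3×0.24
        = 0.031920 + 0.048720 + 0.107160 + 0.046080 = 0.233880
The terms with flaky test harness present sum to 0.094800, so
  P(flaky test harness | test failure) = 0.094800 / 0.233880 ≈ 0.405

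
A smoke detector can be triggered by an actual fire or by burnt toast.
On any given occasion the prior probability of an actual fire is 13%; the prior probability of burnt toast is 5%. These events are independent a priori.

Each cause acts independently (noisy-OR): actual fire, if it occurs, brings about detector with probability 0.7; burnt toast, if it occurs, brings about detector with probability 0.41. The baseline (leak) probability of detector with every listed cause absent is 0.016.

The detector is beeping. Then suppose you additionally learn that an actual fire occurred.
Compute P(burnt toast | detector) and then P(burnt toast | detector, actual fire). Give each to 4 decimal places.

Under noisy-OR, P(detector | causes) = 1 − (1−0.016)·∏(1−qᵢ) over the active causes.
For the numerator, keep only burnt toast=true terms: 0.018246 + 0.005368 = 0.023614
The normalizing constant is 0.016*0.87*0.95 + 0.41944*0.87*0.05 + 0.7048*0.13*0.95 + 0.825832*0.13*0.05 = 0.123881
Posterior = 0.023614 / 0.123881 ≈ 0.1906

Now also conditioning on actual fire=true:
Sum P(detector|·) weighted by the priors over both values of burnt toast:
  P(detector | actual fire) = 0.7048×0.95 + 0.825832×0.05
        = 0.669560 + 0.041292 = 0.710852
Configurations with burnt toast contribute 0.041292, so
  P(burnt toast | detector, actual fire) = 0.041292 / 0.710852 ≈ 0.0581
This is intercausal reasoning (explaining away): once actual fire accounts for the detector, burnt toast becomes less likely.

P(burnt toast | detector) ≈ 0.1906; P(burnt toast | detector, actual fire) ≈ 0.0581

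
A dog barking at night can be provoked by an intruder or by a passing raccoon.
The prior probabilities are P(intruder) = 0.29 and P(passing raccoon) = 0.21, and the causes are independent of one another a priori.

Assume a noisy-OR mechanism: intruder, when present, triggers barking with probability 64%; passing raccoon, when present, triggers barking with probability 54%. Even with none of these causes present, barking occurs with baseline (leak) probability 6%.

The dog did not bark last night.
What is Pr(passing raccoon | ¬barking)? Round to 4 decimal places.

Under noisy-OR, P(barking | causes) = 1 − (1−0.06)·∏(1−qᵢ) over the active causes.
For the numerator, keep only passing raccoon=true terms: 0.064471 + 0.009480 = 0.073951
The normalizing constant is 0.94*0.71*0.79 + 0.4324*0.71*0.21 + 0.3384*0.29*0.79 + 0.155664*0.29*0.21 = 0.678724
Posterior = 0.073951 / 0.678724 ≈ 0.1090

Pr(passing raccoon | ¬barking) ≈ 0.1090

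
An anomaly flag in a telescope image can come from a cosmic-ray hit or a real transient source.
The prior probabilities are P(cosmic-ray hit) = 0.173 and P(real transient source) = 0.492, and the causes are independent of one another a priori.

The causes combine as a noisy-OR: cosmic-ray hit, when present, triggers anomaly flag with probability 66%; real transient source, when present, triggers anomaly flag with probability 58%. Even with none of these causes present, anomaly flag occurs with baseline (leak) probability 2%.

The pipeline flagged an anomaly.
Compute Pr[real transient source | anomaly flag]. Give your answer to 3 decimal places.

Under noisy-OR, P(anomaly flag | causes) = 1 − (1−0.02)·∏(1−qᵢ) over the active causes.
Enumerate the 4 (cosmic-ray hit, real transient source) configurations and weight by the priors:
  P(anomaly flag) = 0.02×0.827×0.508 + 0.5884×0.827×0.492 + 0.6668×0.173×0.508 + 0.860056×0.173×0.492
        = 0.008402 + 0.239411 + 0.058601 + 0.073205 = 0.379619
Keeping only the real transient source-present terms gives 0.312616, so
  P(real transient source | anomaly flag) = 0.312616 / 0.379619 ≈ 0.823

Pr[real transient source | anomaly flag] ≈ 0.823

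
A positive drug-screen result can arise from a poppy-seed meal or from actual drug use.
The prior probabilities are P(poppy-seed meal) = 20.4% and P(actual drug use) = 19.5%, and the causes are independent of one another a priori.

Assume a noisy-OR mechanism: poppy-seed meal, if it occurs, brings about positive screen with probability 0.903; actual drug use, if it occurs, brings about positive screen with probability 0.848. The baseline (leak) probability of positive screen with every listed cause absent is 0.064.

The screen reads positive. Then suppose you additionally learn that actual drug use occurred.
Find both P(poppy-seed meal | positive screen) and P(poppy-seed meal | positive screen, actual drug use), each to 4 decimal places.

P(poppy-seed meal | positive screen) ≈ 0.5198; P(poppy-seed meal | positive screen, actual drug use) ≈ 0.2276

Under noisy-OR, P(positive screen | causes) = 1 − (1−0.064)·∏(1−qᵢ) over the active causes.
Enumerate the 4 (poppy-seed meal, actual drug use) configurations and weight by the priors:
  P(positive screen) = 0.064·0.796·0.805 + 0.857728·0.796·0.195 + 0.909208·0.204·0.805 + 0.9862·0.204·0.195
        = 0.041010 + 0.133137 + 0.149310 + 0.039231 = 0.362688
Configurations with poppy-seed meal contribute 0.188541, so
  P(poppy-seed meal | positive screen) = 0.188541 / 0.362688 ≈ 0.5198

With the extra evidence:
Enumerate both values of poppy-seed meal and weight by the priors:
  P(positive screen | actual drug use) = 0.857728×0.796 + 0.9862×0.204
        = 0.682751 + 0.201185 = 0.883936
Configurations with poppy-seed meal contribute 0.201185, so
  P(poppy-seed meal | positive screen, actual drug use) = 0.201185 / 0.883936 ≈ 0.2276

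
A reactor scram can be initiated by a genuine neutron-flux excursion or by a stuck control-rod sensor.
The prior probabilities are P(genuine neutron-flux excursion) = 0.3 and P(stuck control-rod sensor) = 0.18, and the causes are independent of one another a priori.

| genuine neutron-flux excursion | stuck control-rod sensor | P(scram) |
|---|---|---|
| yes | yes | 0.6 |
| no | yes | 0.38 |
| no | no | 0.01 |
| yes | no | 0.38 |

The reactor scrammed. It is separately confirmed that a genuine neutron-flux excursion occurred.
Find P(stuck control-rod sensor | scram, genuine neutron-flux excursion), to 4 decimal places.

P(stuck control-rod sensor | scram, genuine neutron-flux excursion) ≈ 0.2574

P(scram | genuine neutron-flux excursion) = 0.38·0.82 + 0.6·0.18 = 0.311600 + 0.108000 = 0.419600
The stuck control-rod sensor-present share is 0.6·0.18 = 0.108000.
Hence the posterior is 0.108000/0.419600 ≈ 0.2574.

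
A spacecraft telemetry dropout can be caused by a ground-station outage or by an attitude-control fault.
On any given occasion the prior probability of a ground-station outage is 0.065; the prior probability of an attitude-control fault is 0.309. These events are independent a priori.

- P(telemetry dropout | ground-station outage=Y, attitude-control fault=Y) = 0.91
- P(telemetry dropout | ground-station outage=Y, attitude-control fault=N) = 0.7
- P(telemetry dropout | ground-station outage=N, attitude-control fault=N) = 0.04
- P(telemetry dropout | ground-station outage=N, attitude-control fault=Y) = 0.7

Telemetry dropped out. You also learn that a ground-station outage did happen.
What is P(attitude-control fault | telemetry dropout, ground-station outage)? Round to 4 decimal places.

P(attitude-control fault | telemetry dropout, ground-station outage) ≈ 0.3676

Weight on attitude-control fault=true, given the evidence: 0.91*0.309 = 0.281190
Denominator P(telemetry dropout | ground-station outage): 0.7*0.691 + 0.91*0.309 = 0.764890
P(attitude-control fault | telemetry dropout, ground-station outage) = 0.281190/0.764890 ≈ 0.3676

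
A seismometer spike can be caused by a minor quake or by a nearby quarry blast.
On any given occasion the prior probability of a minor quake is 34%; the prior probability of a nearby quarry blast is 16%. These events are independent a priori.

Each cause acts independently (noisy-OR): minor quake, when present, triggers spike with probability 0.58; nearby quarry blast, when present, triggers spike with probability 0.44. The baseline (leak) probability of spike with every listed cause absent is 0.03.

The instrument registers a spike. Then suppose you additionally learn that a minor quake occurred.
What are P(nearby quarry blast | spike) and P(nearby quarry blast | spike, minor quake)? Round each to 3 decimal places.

P(nearby quarry blast | spike) ≈ 0.327; P(nearby quarry blast | spike, minor quake) ≈ 0.199

Under noisy-OR, P(spike | causes) = 1 − (1−0.03)·∏(1−qᵢ) over the active causes.
Weight on nearby quarry blast=true, given the evidence: 0.048238 + 0.041989 = 0.090227
The normalizing constant is 0.03*0.66*0.84 + 0.4568*0.66*0.16 + 0.5926*0.34*0.84 + 0.771856*0.34*0.16 = 0.276106
P(nearby quarry blast | spike) = 0.090227/0.276106 ≈ 0.327

With the extra evidence:
For the numerator, keep only nearby quarry blast=true terms: 0.771856×0.16 = 0.123497
Denominator P(spike | minor quake): 0.5926×0.84 + 0.771856×0.16 = 0.621281
P(nearby quarry blast | spike, minor quake) = 0.123497/0.621281 ≈ 0.199
The drop from 0.327 to 0.199 is the explaining-away (discounting) effect.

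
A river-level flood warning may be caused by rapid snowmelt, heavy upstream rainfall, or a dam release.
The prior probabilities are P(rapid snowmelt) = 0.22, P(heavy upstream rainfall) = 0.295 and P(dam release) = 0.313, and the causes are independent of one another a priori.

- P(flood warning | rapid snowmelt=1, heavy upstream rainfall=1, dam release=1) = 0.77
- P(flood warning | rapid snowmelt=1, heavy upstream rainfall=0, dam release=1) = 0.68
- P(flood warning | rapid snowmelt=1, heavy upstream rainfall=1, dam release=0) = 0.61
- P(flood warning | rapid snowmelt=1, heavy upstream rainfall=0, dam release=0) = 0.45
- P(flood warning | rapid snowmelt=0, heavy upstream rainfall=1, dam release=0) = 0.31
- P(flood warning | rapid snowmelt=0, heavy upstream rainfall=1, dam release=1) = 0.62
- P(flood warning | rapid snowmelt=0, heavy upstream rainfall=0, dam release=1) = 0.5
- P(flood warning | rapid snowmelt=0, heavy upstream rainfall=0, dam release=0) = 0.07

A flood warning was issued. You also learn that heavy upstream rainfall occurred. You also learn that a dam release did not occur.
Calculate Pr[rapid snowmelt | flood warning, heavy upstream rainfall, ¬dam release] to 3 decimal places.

Pr[rapid snowmelt | flood warning, heavy upstream rainfall, ¬dam release] ≈ 0.357

Enumerate both values of rapid snowmelt and weight by the priors:
  P(flood warning | heavy upstream rainfall, ¬dam release) = 0.31×0.78 + 0.61×0.22
        = 0.241800 + 0.134200 = 0.376000
Configurations with rapid snowmelt contribute 0.134200, so
  P(rapid snowmelt | flood warning, heavy upstream rainfall, ¬dam release) = 0.134200 / 0.376000 ≈ 0.357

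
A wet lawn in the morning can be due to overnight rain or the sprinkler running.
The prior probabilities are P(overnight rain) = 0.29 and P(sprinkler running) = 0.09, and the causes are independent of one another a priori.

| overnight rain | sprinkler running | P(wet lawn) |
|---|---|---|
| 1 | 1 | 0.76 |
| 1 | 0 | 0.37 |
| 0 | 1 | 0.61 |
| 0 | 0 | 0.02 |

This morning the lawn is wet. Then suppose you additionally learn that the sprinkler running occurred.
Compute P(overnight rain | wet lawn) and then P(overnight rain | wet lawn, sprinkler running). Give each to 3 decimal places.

For the numerator, keep only overnight rain=true terms: 0.097643 + 0.019836 = 0.117479
The normalizing constant is 0.02·0.71·0.91 + 0.61·0.71·0.09 + 0.37·0.29·0.91 + 0.76·0.29·0.09 = 0.169380
P(overnight rain | wet lawn) = 0.117479/0.169380 ≈ 0.694

Now also conditioning on sprinkler running=true:
Sum P(wet lawn|·) weighted by the priors over both values of overnight rain:
  P(wet lawn | sprinkler running) = 0.61·0.71 + 0.76·0.29
        = 0.433100 + 0.220400 = 0.653500
The terms with overnight rain present sum to 0.220400, so
  P(overnight rain | wet lawn, sprinkler running) = 0.220400 / 0.653500 ≈ 0.337
Conditioning on sprinkler running lowers the posterior on overnight rain: the classic explaining-away effect in a common-effect structure.

P(overnight rain | wet lawn) ≈ 0.694; P(overnight rain | wet lawn, sprinkler running) ≈ 0.337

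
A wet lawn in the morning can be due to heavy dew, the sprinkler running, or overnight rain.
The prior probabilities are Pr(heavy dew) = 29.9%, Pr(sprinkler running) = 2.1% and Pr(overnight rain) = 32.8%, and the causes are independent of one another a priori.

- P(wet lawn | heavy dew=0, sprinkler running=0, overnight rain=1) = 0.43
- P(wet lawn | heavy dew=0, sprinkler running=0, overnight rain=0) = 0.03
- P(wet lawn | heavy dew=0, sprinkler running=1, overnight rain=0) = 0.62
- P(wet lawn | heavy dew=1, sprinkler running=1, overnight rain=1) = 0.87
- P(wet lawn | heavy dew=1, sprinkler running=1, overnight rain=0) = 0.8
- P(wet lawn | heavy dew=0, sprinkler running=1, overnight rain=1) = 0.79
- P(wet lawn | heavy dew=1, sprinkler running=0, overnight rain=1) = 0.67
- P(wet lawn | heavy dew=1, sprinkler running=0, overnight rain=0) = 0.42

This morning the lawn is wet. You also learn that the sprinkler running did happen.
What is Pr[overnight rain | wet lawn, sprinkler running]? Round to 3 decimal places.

Pr[overnight rain | wet lawn, sprinkler running] ≈ 0.371

By total probability over the 4 (heavy dew, overnight rain) configurations:
  P(wet lawn | sprinkler running) = 0.62×0.701×0.672 + 0.79×0.701×0.328 + 0.8×0.299×0.672 + 0.87×0.299×0.328
        = 0.292065 + 0.181643 + 0.160742 + 0.085323 = 0.719773
Keeping only the overnight rain-present terms gives 0.266966, so
  P(overnight rain | wet lawn, sprinkler running) = 0.266966 / 0.719773 ≈ 0.371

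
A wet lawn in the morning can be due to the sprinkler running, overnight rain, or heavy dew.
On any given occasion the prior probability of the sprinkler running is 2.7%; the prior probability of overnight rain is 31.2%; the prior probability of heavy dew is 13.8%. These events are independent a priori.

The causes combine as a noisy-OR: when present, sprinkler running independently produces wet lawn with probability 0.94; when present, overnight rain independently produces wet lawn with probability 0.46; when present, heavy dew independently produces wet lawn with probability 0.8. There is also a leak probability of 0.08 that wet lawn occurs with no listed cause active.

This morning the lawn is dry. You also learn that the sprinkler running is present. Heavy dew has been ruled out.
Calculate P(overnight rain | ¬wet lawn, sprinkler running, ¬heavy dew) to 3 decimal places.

P(overnight rain | ¬wet lawn, sprinkler running, ¬heavy dew) ≈ 0.197

Under noisy-OR, P(wet lawn | causes) = 1 − (1−0.08)·∏(1−qᵢ) over the active causes.
Sum P(¬wet lawn|·) weighted by the priors over both values of overnight rain:
  P(¬wet lawn | sprinkler running, ¬heavy dew) = 0.0552·0.688 + 0.029808·0.312
        = 0.037978 + 0.009300 = 0.047278
The terms with overnight rain present sum to 0.009300, so
  P(overnight rain | ¬wet lawn, sprinkler running, ¬heavy dew) = 0.009300 / 0.047278 ≈ 0.197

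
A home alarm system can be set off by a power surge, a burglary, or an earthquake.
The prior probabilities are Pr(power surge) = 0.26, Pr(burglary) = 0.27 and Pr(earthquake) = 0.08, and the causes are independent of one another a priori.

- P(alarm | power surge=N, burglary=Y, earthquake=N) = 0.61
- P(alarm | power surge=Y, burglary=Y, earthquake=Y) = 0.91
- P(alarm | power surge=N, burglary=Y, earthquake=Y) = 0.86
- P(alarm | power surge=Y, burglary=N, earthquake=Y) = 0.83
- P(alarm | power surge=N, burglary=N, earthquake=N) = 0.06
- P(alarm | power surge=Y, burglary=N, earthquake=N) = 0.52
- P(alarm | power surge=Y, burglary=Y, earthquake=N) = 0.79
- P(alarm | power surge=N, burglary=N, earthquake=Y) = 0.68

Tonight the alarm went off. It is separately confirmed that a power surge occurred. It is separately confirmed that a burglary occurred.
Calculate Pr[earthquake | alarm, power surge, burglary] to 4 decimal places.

Pr[earthquake | alarm, power surge, burglary] ≈ 0.0910

Enumerate both values of earthquake and weight by the priors:
  P(alarm | power surge, burglary) = 0.79×0.92 + 0.91×0.08
        = 0.726800 + 0.072800 = 0.799600
Configurations with earthquake contribute 0.072800, so
  P(earthquake | alarm, power surge, burglary) = 0.072800 / 0.799600 ≈ 0.0910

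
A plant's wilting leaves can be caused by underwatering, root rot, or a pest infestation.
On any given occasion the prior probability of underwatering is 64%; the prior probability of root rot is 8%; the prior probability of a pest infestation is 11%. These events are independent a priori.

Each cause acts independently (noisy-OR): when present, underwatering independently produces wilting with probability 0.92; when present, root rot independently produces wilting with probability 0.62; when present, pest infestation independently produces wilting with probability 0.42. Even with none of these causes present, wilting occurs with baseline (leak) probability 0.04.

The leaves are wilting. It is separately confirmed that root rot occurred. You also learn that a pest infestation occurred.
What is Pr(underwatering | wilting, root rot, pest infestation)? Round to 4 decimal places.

Under noisy-OR, P(wilting | causes) = 1 − (1−0.04)·∏(1−qᵢ) over the active causes.
By total probability over both values of underwatering:
  P(wilting | root rot, pest infestation) = 0.788416·0.36 + 0.983073·0.64
        = 0.283830 + 0.629167 = 0.912997
The terms with underwatering present sum to 0.629167, so
  P(underwatering | wilting, root rot, pest infestation) = 0.629167 / 0.912997 ≈ 0.6891

Pr(underwatering | wilting, root rot, pest infestation) ≈ 0.6891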